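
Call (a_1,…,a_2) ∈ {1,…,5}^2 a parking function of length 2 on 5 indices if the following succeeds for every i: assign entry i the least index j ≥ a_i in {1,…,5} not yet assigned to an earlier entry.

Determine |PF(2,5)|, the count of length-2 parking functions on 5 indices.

24

#PF = (6−2)·6^(2−1) = 4×6 = 24 [KW]
One tuple (5,3) → sorted (3,5): b_i ≤ 3+i ∀i, a PF.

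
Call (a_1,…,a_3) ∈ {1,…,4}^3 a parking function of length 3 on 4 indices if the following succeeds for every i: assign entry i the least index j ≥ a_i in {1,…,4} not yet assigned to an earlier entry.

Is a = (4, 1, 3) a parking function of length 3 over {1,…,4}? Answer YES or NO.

YES

Sorted: b = (1, 3, 4).
  b_1=1 ≤ 2
  b_2=3 ≤ 3
  b_3=4 ≤ 4
All bounds hold ⇒ YES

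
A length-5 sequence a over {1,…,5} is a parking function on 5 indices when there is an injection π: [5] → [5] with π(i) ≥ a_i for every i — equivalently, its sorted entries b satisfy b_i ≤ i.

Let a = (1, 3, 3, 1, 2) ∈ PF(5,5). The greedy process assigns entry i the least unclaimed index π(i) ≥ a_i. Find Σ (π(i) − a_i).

Σπ = 5·6/2 = 15 (π permutes [5]); Σa = 1+3+3+1+2 = 10; disp = 15−10 = 5.

5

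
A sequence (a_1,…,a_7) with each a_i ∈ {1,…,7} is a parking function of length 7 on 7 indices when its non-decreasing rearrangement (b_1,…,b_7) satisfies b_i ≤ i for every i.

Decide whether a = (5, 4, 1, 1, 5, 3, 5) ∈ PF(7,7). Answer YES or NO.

YES

Order a: b = (1, 1, 3, 4, 5, 5, 5).
  b_1=1 ≤ 1
  b_2=1 ≤ 2
  b_3=3 ≤ 3
  b_4=4 ≤ 4
  b_5=5 ≤ 5
  b_6=5 ≤ 6
  b_7=5 ≤ 7
All bounds hold ⇒ YES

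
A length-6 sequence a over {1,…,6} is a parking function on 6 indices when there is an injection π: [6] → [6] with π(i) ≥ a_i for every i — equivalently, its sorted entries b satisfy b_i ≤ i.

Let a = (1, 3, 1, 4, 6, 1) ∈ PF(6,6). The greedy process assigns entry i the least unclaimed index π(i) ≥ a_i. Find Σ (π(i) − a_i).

5

Σπ = 6·7/2 = 21 (π permutes [6]); Σa = 1+3+1+4+6+1 = 16; disp = 21−16 = 5.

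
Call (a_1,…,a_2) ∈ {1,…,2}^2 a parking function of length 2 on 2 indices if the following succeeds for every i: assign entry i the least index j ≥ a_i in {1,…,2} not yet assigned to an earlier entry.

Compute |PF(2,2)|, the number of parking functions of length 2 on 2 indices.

3

|PF(2,2)| = (2−2+1)·(2+1)^(2−1) = 1 · 3 = 3 [KW]
Check (1,2) → sorted (1,2): b_i ≤ i ∀i, a PF.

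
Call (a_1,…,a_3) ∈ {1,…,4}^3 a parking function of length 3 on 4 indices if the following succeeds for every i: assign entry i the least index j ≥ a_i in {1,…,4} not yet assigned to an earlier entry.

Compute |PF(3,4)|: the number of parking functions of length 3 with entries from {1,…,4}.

50

|PF| = 2·5^2 = 2 · 25 = 50 (Pollak)
One tuple (2,4,1) → sorted (1,2,4): b_i ≤ 1+i ∀i, a PF.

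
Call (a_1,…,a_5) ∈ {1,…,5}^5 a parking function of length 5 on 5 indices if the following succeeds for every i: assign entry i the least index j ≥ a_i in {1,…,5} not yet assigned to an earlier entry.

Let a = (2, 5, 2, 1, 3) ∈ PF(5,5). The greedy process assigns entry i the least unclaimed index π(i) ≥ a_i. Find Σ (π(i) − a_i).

2

Σπ = 5·6/2 = 15 (π permutes [5]); Σa = 2+5+2+1+3 = 13; disp = 15−13 = 2.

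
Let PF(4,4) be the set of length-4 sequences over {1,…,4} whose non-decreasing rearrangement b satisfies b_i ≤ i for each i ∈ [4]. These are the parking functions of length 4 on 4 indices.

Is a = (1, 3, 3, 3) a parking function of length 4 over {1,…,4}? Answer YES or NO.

Order a: b = (1, 3, 3, 3).
  b_1=1 ≤ 1
  b_2=3 > 2
  fails at i=2 ⇒ NO

NO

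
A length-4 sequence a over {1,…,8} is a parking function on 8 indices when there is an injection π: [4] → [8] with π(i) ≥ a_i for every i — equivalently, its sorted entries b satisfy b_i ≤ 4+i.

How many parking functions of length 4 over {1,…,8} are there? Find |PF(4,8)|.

3645

|PF| = 5·9^3 = 5×729 = 3645 (Konheim–Weiss)
E.g. (3,7,5,4) → sorted (3,4,5,7): b_i ≤ 4+i ∀i, a PF.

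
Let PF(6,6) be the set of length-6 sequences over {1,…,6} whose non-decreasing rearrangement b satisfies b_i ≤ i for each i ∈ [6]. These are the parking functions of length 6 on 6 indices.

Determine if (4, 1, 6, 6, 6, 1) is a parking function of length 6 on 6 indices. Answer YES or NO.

NO

Order a: b = (1, 1, 4, 6, 6, 6).
  b_1=1 ≤ 1
  b_2=1 ≤ 2
  b_3=4 > 3
  fails at i=3 ⇒ NO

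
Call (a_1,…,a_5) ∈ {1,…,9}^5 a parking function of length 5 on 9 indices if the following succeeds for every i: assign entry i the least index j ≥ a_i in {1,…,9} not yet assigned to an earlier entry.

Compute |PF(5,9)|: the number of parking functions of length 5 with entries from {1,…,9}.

|PF| = (9+1−5)·(9+1)^{5−1} = 5×10000 = 50000 [KW]
Example (5,5,5,3,2) → sorted (2,3,5,5,5): b_i ≤ 4+i ∀i, a PF.

50000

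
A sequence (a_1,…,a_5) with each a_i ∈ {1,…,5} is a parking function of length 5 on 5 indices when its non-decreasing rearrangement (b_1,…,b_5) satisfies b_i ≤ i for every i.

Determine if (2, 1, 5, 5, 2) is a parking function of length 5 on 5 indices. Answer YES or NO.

Order a: b = (1, 2, 2, 5, 5).
  b_1=1 ≤ 1
  b_2=2 ≤ 2
  b_3=2 ≤ 3
  b_4=5 > 4
  fails at i=4 ⇒ NO

NO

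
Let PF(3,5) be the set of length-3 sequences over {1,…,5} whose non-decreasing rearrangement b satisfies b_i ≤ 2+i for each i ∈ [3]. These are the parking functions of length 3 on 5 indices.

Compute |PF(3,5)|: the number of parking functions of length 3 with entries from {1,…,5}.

|PF| = (6−3)·6^(3−1) = 3·36 = 108 [KW]
Check (2,1,3) → sorted (1,2,3): b_i ≤ 2+i ∀i, a PF.

108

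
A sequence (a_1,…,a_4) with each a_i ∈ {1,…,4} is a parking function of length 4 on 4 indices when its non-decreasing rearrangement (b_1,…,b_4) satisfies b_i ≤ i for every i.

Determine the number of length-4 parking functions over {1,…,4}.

125

#PF = (4+1−4)·(4+1)^{4−1} = 1×125 = 125 [KW]
Example (1,1,1,2) → sorted (1,1,1,2): b_i ≤ i ∀i, a PF.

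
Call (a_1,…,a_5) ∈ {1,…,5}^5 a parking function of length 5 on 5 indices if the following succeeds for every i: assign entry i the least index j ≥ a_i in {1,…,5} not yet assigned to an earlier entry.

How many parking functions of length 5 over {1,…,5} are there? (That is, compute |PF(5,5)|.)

Count = 1·6^4 = 1×1296 = 1296 [KW]
One tuple (3,3,5,1,2) → sorted (1,2,3,3,5): b_i ≤ i ∀i, a PF.

1296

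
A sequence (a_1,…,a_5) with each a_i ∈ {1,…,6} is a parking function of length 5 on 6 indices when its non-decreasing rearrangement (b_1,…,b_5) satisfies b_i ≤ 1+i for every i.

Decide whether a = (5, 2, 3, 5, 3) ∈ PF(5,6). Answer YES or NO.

YES

Sorted: b = (2, 3, 3, 5, 5).
  b_1=2 ≤ 2
  b_2=3 ≤ 3
  b_3=3 ≤ 4
  b_4=5 ≤ 5
  b_5=5 ≤ 6
All bounds hold ⇒ YES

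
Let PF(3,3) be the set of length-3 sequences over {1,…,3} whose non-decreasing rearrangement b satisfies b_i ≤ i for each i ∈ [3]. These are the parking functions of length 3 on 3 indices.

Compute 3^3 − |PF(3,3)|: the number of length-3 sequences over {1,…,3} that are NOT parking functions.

11

|PF| = 1·4^2 = 1×16 = 16 (Konheim–Weiss)
Example (3,2,3) → sorted (2,3,3): b_1=2>1, not a PF.
Total 27; non-PF = 27−16 = 11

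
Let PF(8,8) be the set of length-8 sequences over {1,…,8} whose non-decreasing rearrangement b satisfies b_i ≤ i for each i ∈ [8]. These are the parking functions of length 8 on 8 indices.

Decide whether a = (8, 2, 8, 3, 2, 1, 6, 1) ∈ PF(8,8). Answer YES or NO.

NO

Order a: b = (1, 1, 2, 2, 3, 6, 8, 8).
  b_1=1 ≤ 1
  b_2=1 ≤ 2
  b_3=2 ≤ 3
  b_4=2 ≤ 4
  b_5=3 ≤ 5
  b_6=6 ≤ 6
  b_7=8 > 7
  fails at i=7 ⇒ NO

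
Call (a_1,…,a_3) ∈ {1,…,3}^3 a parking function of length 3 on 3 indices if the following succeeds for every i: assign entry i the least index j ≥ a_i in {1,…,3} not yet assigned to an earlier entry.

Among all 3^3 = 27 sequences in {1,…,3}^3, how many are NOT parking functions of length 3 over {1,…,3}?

11

Count = 1·4^2 = 1×16 = 16 [KW]
One tuple (3,3,2) → sorted (2,3,3): b_1=2>1, not a PF.
Total 27; non-PF = 27−16 = 11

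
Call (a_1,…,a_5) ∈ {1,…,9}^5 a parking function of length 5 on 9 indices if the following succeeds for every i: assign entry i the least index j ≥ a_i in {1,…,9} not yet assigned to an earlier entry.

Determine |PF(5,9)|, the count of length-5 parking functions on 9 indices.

|PF(5,9)| = (9−5+1)·(9+1)^(5−1) = 5 · 10000 = 50000 [KW]
One tuple (2,8,5,7,4) → sorted (2,4,5,7,8): b_i ≤ 4+i ∀i, a PF.

50000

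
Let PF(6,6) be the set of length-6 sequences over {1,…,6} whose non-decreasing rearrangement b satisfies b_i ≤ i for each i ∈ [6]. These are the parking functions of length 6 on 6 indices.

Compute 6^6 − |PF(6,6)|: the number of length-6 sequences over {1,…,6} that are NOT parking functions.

29849

#PF = 1·7^5 = 1 · 16807 = 16807 (Pollak)
Example (4,6,5,6,5,5) → sorted (4,5,5,5,6,6): b_1=4>1, not a PF.
Total 46656; non-PF = 46656−16807 = 29849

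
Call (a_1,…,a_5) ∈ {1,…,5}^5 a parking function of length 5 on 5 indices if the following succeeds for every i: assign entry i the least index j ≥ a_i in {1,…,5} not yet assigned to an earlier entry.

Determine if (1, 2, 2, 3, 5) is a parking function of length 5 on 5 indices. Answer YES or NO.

Rearranged: b = (1, 2, 2, 3, 5).
  b_1=1 ≤ 1
  b_2=2 ≤ 2
  b_3=2 ≤ 3
  b_4=3 ≤ 4
  b_5=5 ≤ 5
All bounds hold ⇒ YES

YES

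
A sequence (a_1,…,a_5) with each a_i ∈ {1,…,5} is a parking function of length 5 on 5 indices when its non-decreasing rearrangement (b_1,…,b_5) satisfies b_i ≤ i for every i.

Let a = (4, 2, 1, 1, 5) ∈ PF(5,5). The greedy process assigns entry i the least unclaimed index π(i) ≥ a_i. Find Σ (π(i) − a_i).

2

Σπ(i) = 1+…+5 = 15; Σa = 4+2+1+1+5 = 13; disp = 15−13 = 2.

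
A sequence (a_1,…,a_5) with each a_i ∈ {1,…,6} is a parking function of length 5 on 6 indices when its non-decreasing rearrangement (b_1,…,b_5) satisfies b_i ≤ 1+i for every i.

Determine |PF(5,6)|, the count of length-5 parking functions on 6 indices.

#PF = (7−5)·7^(5−1) = 2·2401 = 4802
One tuple (2,1,3,5,4) → sorted (1,2,3,4,5): b_i ≤ 1+i ∀i, a PF.

4802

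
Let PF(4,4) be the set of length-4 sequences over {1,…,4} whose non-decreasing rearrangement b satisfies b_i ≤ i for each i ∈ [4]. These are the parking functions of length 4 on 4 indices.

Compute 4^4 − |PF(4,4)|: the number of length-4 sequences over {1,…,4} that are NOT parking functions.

131

|PF(4,4)| = (4−4+1)·(4+1)^(4−1) = 1×125 = 125
Example (3,3,3,2) → sorted (2,3,3,3): b_1=2>1, not a PF.
Total 256; non-PF = 256−125 = 131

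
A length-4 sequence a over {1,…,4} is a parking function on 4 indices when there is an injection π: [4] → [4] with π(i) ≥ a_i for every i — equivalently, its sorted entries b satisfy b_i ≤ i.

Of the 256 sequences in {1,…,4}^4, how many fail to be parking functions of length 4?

|PF| = (4−4+1)·(4+1)^(4−1) = 1 · 125 = 125 (Konheim–Weiss)
E.g. (4,2,4,2) → sorted (2,2,4,4): b_1=2>1, not a PF.
Total 256; non-PF = 256−125 = 131

131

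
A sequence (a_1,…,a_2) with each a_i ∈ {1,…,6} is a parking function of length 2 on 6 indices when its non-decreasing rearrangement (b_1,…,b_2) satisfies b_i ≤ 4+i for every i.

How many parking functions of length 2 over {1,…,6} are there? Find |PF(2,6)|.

|PF| = (7−2)·7^(2−1) = 5 · 7 = 35 [KW]
Check (3,5) → sorted (3,5): b_i ≤ 4+i ∀i, a PF.

35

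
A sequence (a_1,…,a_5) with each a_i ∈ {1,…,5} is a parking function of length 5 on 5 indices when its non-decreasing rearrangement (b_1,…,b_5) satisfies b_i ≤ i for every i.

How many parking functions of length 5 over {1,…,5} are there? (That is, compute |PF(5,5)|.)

|PF(5,5)| = (6−5)·6^(5−1) = 1×1296 = 1296 (Pollak)
Check (2,1,3,1,5) → sorted (1,1,2,3,5): b_i ≤ i ∀i, a PF.

1296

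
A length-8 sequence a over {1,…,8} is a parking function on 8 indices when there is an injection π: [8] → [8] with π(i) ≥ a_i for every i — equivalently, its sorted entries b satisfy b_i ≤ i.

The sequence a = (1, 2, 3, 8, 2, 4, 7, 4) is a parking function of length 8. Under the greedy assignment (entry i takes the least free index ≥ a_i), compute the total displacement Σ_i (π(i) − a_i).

Σπ = 36 ({1..8} each once); Σa = 1+2+3+8+2+4+7+4 = 31; disp = 36−31 = 5.

5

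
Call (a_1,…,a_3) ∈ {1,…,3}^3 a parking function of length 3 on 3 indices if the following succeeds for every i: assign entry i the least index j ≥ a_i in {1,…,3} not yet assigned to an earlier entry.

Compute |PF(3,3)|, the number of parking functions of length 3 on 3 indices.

Count = (3−3+1)·(3+1)^(3−1) = 1·16 = 16
E.g. (3,1,1) → sorted (1,1,3): b_i ≤ i ∀i, a PF.

16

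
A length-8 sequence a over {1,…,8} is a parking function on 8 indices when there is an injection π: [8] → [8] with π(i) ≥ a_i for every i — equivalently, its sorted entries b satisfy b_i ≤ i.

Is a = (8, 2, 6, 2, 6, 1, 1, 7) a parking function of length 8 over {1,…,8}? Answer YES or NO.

NO

Rearranged: b = (1, 1, 2, 2, 6, 6, 7, 8).
  b_1=1 ≤ 1
  b_2=1 ≤ 2
  b_3=2 ≤ 3
  b_4=2 ≤ 4
  b_5=6 > 5
  fails at i=5 ⇒ NO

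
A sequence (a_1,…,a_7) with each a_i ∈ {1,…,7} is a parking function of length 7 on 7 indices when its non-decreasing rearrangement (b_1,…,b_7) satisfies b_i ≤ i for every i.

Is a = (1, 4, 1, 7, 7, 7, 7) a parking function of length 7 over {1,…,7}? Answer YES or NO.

Rearranged: b = (1, 1, 4, 7, 7, 7, 7).
  b_1=1 ≤ 1
  b_2=1 ≤ 2
  b_3=4 > 3
  fails at i=3 ⇒ NO

NO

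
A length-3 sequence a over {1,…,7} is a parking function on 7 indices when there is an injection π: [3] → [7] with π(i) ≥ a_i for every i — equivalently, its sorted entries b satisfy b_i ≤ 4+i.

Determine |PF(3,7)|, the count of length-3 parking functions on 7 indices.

|PF| = (7−3+1)·(7+1)^(3−1) = 5×64 = 320 (Konheim–Weiss)
Example (5,5,6) → sorted (5,5,6): b_i ≤ 4+i ∀i, a PF.

320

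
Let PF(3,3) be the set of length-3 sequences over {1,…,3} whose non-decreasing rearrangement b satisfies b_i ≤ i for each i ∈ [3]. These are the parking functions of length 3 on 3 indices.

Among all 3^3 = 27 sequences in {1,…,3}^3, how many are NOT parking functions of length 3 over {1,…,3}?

11

|PF(3,3)| = 1·4^2 = 1·16 = 16 (Pollak)
One tuple (2,3,2) → sorted (2,2,3): b_1=2>1, not a PF.
3^3 − 16 = 27 − 16 = 11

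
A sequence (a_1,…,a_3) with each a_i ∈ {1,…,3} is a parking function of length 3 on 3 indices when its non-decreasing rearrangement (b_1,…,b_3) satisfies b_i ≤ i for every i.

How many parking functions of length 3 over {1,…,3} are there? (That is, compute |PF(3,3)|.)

Count = (3+1−3)·(3+1)^{3−1} = 1 · 16 = 16 (Pollak)
One tuple (1,1,1) → sorted (1,1,1): b_i ≤ i ∀i, a PF.

16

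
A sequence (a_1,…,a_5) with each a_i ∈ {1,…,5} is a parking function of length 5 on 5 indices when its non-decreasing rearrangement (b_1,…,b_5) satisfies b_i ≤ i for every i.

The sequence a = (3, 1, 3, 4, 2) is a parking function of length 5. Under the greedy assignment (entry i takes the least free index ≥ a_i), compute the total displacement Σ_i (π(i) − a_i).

Σπ = 5·6/2 = 15 (π permutes [5]); Σa = 3+1+3+4+2 = 13; disp = 15−13 = 2.

2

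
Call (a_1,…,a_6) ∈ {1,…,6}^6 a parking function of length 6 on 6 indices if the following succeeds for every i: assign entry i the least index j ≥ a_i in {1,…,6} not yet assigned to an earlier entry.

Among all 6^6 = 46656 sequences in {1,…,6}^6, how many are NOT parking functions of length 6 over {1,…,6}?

29849

#PF = (6+1−6)·(6+1)^{6−1} = 1 · 16807 = 16807
Example (1,5,4,2,5,5) → sorted (1,2,4,5,5,5): b_3=4>3, not a PF.
Total 46656; non-PF = 46656−16807 = 29849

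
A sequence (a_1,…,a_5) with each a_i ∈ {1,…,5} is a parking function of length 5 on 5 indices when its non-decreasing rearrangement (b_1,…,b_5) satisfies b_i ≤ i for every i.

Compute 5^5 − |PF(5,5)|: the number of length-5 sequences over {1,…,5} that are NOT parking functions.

1829

Count = (6−5)·6^(5−1) = 1 · 1296 = 1296 [KW]
One tuple (5,3,5,3,5) → sorted (3,3,5,5,5): b_1=3>1, not a PF.
Total 3125; non-PF = 3125−1296 = 1829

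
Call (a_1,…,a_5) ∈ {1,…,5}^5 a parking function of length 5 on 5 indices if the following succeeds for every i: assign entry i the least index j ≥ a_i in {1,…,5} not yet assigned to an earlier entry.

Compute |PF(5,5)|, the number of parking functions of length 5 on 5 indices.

1296

#PF = 1·6^4 = 1×1296 = 1296 [KW]
Example (2,1,5,4,1) → sorted (1,1,2,4,5): b_i ≤ i ∀i, a PF.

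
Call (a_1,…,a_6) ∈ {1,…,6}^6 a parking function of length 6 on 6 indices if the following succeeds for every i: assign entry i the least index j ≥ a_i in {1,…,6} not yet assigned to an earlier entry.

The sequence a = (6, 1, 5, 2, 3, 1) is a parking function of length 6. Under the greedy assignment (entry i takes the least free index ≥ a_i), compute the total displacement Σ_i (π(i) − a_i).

3

Σπ = 6·7/2 = 21 (π permutes [6]); Σa = 6+1+5+2+3+1 = 18; disp = 21−18 = 3.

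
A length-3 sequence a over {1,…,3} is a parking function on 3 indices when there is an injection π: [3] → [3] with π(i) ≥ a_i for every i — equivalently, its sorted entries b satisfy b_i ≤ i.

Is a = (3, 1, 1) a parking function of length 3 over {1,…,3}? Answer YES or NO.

YES

Sorted: b = (1, 1, 3).
  b_1=1 ≤ 1
  b_2=1 ≤ 2
  b_3=3 ≤ 3
All bounds hold ⇒ YES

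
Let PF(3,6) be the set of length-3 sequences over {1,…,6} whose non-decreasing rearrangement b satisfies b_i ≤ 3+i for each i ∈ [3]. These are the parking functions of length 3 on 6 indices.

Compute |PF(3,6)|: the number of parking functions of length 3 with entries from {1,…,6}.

196

|PF(3,6)| = (7−3)·7^(3−1) = 4·49 = 196
E.g. (2,4,5) → sorted (2,4,5): b_i ≤ 3+i ∀i, a PF.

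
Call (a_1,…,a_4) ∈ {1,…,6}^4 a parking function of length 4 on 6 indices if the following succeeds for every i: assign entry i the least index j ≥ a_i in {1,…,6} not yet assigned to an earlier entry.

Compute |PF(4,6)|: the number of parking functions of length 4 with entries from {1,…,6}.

Count = 3·7^3 = 3×343 = 1029 [KW]
Check (5,2,2,4) → sorted (2,2,4,5): b_i ≤ 2+i ∀i, a PF.

1029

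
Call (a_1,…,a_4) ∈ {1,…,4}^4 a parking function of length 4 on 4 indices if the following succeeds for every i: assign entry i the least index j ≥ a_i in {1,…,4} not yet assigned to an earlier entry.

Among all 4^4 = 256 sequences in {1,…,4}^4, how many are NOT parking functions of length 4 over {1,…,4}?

131

#PF = (4−4+1)·(4+1)^(4−1) = 1×125 = 125 (Konheim–Weiss)
Check (2,4,3,3) → sorted (2,3,3,4): b_1=2>1, not a PF.
4^4 − 125 = 256 − 125 = 131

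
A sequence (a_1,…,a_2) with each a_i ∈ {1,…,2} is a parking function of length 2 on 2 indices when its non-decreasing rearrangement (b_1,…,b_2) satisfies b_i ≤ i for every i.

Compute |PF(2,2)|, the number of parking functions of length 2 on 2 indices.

#PF = (2+1−2)·(2+1)^{2−1} = 1×3 = 3 (Konheim–Weiss)
Check (1,1) → sorted (1,1): b_i ≤ i ∀i, a PF.

3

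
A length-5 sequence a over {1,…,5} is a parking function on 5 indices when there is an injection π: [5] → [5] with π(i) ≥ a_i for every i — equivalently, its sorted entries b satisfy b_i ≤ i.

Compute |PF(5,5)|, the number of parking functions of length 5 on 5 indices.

|PF| = (6−5)·6^(5−1) = 1×1296 = 1296 (Pollak)
Example (3,5,1,1,4) → sorted (1,1,3,4,5): b_i ≤ i ∀i, a PF.

1296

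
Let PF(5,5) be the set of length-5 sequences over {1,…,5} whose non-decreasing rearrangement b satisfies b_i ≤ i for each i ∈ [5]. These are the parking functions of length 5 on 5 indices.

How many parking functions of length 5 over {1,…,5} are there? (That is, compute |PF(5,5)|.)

1296

#PF = (5−5+1)·(5+1)^(5−1) = 1 · 1296 = 1296 [KW]
Check (3,1,1,4,5) → sorted (1,1,3,4,5): b_i ≤ i ∀i, a PF.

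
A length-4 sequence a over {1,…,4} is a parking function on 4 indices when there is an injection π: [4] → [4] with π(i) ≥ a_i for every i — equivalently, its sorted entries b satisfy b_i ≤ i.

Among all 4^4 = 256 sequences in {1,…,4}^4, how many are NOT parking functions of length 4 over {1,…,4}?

|PF(4,4)| = (4−4+1)·(4+1)^(4−1) = 1·125 = 125
Example (4,3,1,4) → sorted (1,3,4,4): b_2=3>2, not a PF.
Total 256; non-PF = 256−125 = 131

131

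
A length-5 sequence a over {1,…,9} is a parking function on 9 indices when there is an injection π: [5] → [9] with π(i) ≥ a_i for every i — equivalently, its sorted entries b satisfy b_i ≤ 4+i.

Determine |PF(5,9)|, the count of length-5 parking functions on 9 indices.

|PF(5,9)| = (9+1−5)·(9+1)^{5−1} = 5 · 10000 = 50000 (Konheim–Weiss)
Example (1,4,6,5,6) → sorted (1,4,5,6,6): b_i ≤ 4+i ∀i, a PF.

50000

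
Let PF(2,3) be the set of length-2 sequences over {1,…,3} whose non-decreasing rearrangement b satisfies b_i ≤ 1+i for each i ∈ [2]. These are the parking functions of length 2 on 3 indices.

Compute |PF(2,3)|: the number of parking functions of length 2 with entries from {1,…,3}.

|PF| = 2·4^1 = 2 · 4 = 8
E.g. (3,1) → sorted (1,3): b_i ≤ 1+i ∀i, a PF.

8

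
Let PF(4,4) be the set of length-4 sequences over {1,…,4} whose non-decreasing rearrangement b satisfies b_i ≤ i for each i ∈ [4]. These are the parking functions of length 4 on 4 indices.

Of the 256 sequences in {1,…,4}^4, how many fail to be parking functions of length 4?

|PF| = (4−4+1)·(4+1)^(4−1) = 1 · 125 = 125 (Pollak)
E.g. (2,3,3,3) → sorted (2,3,3,3): b_1=2>1, not a PF.
Total 256; non-PF = 256−125 = 131

131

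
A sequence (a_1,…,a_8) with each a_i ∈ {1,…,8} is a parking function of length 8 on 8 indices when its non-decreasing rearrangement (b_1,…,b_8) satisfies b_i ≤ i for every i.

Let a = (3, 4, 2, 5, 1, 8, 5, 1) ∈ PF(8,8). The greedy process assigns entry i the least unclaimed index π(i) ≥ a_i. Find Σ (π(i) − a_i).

7

Σπ = 8·9/2 = 36 (π permutes [8]); Σa = 3+4+2+5+1+8+5+1 = 29; disp = 36−29 = 7.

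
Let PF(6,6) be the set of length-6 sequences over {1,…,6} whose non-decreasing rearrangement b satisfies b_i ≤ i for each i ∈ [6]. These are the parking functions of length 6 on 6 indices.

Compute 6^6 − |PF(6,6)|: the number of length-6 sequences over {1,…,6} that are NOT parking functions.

29849

Count = (6+1−6)·(6+1)^{6−1} = 1×16807 = 16807 [KW]
Example (6,6,2,1,3,6) → sorted (1,2,3,6,6,6): b_4=6>4, not a PF.
So 46656 − 16807 = 29849 fail.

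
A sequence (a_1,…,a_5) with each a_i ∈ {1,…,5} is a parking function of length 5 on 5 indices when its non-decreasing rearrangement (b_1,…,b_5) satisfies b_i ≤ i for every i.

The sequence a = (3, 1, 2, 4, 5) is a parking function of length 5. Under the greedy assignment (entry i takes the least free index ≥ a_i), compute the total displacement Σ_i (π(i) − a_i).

Σπ = 5·6/2 = 15 (π permutes [5]); Σa = 3+1+2+4+5 = 15; disp = 15−15 = 0.

0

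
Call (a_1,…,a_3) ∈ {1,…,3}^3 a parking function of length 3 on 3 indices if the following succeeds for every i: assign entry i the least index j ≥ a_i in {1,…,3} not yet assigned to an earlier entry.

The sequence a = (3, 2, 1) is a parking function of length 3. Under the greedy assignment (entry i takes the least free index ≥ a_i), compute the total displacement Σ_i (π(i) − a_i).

Σπ = 6 ({1..3} each once); Σa = 3+2+1 = 6; disp = 6−6 = 0.

0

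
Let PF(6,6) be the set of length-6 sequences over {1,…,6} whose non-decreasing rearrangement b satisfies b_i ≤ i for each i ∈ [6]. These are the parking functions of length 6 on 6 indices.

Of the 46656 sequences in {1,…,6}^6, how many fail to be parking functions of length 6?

29849

#PF = 1·7^5 = 1·16807 = 16807 (Konheim–Weiss)
One tuple (4,2,3,6,4,6) → sorted (2,3,4,4,6,6): b_1=2>1, not a PF.
6^6 − 16807 = 46656 − 16807 = 29849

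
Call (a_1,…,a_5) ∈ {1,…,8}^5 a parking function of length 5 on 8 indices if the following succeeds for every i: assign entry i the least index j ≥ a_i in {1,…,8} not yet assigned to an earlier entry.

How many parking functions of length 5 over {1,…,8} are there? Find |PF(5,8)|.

26244

#PF = (9−5)·9^(5−1) = 4 · 6561 = 26244
Check (1,6,6,5,8) → sorted (1,5,6,6,8): b_i ≤ 3+i ∀i, a PF.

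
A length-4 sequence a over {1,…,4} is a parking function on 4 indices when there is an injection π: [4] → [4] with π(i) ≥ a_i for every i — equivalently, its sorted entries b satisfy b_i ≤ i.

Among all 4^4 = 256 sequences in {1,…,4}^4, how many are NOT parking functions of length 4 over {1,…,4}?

131

|PF(4,4)| = (4+1−4)·(4+1)^{4−1} = 1 · 125 = 125 (Konheim–Weiss)
One tuple (3,2,3,4) → sorted (2,3,3,4): b_1=2>1, not a PF.
So 256 − 125 = 131 fail.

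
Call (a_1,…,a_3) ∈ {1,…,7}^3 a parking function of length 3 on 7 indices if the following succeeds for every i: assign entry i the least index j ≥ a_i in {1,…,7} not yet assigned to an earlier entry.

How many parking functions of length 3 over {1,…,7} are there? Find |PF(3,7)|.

320

|PF(3,7)| = 5·8^2 = 5 · 64 = 320 (Pollak)
Check (3,2,4) → sorted (2,3,4): b_i ≤ 4+i ∀i, a PF.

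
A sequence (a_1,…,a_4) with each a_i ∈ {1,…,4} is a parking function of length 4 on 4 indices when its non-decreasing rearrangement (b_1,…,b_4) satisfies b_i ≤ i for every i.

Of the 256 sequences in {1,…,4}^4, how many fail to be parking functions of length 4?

131

|PF(4,4)| = (4+1−4)·(4+1)^{4−1} = 1 · 125 = 125
Example (2,2,3,2) → sorted (2,2,2,3): b_1=2>1, not a PF.
Total 256; non-PF = 256−125 = 131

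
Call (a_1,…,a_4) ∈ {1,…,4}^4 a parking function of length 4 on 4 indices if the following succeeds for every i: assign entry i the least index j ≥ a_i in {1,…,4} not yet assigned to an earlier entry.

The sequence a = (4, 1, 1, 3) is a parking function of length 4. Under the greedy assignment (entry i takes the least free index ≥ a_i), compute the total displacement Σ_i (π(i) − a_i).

1

Σπ = 4·5/2 = 10 (π permutes [4]); Σa = 4+1+1+3 = 9; disp = 10−9 = 1.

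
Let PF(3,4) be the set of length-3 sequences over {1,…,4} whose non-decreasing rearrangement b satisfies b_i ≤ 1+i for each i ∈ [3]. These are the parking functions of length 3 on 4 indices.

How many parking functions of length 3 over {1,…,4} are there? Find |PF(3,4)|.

50

|PF| = (5−3)·5^(3−1) = 2·25 = 50 [KW]
Check (4,1,2) → sorted (1,2,4): b_i ≤ 1+i ∀i, a PF.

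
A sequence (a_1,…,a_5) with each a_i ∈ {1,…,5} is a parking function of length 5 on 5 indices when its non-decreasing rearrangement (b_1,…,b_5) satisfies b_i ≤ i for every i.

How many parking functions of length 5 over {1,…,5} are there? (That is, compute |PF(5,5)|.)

1296

#PF = (5+1−5)·(5+1)^{5−1} = 1×1296 = 1296 [KW]
Check (4,1,1,1,5) → sorted (1,1,1,4,5): b_i ≤ i ∀i, a PF.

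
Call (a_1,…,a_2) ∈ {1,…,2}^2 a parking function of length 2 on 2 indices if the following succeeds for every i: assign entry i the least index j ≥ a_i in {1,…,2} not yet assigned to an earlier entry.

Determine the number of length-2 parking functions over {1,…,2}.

|PF(2,2)| = 1·3^1 = 1 · 3 = 3
One tuple (1,2) → sorted (1,2): b_i ≤ i ∀i, a PF.

3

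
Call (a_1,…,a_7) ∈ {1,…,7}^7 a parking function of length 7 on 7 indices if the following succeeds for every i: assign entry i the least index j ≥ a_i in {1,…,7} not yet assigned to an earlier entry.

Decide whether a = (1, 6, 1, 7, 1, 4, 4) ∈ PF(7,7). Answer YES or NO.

YES

Rearranged: b = (1, 1, 1, 4, 4, 6, 7).
  b_1=1 ≤ 1
  b_2=1 ≤ 2
  b_3=1 ≤ 3
  b_4=4 ≤ 4
  b_5=4 ≤ 5
  b_6=6 ≤ 6
  b_7=7 ≤ 7
All bounds hold ⇒ YES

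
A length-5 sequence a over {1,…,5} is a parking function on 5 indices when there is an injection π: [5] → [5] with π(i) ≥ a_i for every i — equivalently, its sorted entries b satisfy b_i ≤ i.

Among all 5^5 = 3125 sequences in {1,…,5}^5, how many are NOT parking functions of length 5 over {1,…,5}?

1829

|PF(5,5)| = (6−5)·6^(5−1) = 1 · 1296 = 1296
One tuple (5,3,5,5,3) → sorted (3,3,5,5,5): b_1=3>1, not a PF.
So 3125 − 1296 = 1829 fail.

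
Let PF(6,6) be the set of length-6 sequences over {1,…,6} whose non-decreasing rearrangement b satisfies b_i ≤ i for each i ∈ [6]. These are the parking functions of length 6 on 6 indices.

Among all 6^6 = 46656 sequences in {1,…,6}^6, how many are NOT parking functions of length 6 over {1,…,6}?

29849

|PF(6,6)| = 1·7^5 = 1×16807 = 16807 (Pollak)
Check (1,4,5,4,3,4) → sorted (1,3,4,4,4,5): b_2=3>2, not a PF.
6^6 − 16807 = 46656 − 16807 = 29849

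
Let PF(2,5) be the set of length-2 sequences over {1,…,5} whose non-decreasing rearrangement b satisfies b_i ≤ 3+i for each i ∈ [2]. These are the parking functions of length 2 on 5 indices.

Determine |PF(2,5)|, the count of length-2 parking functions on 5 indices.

24

|PF(2,5)| = 4·6^1 = 4·6 = 24 [KW]
E.g. (5,1) → sorted (1,5): b_i ≤ 3+i ∀i, a PF.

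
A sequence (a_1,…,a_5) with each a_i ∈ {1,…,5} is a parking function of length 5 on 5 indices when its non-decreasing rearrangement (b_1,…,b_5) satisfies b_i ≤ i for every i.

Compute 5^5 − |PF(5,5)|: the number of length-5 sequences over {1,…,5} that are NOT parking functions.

1829

|PF(5,5)| = (5−5+1)·(5+1)^(5−1) = 1×1296 = 1296
E.g. (4,5,1,4,2) → sorted (1,2,4,4,5): b_3=4>3, not a PF.
5^5 − 1296 = 3125 − 1296 = 1829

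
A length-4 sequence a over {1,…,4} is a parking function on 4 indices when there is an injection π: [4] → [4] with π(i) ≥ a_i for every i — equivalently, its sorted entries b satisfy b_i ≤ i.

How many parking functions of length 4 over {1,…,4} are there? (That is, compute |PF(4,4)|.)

#PF = (4−4+1)·(4+1)^(4−1) = 1·125 = 125 [KW]
E.g. (2,3,2,1) → sorted (1,2,2,3): b_i ≤ i ∀i, a PF.

125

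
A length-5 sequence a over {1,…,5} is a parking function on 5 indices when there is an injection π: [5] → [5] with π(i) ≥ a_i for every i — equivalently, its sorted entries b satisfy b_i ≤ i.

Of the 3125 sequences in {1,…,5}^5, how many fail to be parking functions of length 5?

|PF(5,5)| = (6−5)·6^(5−1) = 1·1296 = 1296 (Konheim–Weiss)
Example (3,3,1,3,5) → sorted (1,3,3,3,5): b_2=3>2, not a PF.
5^5 − 1296 = 3125 − 1296 = 1829

1829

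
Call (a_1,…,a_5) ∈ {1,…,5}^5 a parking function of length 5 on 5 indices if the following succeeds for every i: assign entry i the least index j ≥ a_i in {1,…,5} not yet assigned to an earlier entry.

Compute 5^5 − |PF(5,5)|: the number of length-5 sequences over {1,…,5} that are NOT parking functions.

1829

Count = (5−5+1)·(5+1)^(5−1) = 1 · 1296 = 1296 [KW]
E.g. (5,4,4,2,2) → sorted (2,2,4,4,5): b_1=2>1, not a PF.
5^5 − 1296 = 3125 − 1296 = 1829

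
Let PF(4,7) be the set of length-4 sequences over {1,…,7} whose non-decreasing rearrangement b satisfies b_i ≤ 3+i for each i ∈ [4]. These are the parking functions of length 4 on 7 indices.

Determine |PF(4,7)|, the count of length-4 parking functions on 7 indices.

|PF| = 4·8^3 = 4 · 512 = 2048
One tuple (1,6,2,6) → sorted (1,2,6,6): b_i ≤ 3+i ∀i, a PF.

2048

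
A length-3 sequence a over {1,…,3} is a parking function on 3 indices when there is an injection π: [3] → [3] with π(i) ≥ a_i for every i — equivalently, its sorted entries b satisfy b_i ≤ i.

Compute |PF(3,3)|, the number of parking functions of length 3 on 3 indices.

Count = (4−3)·4^(3−1) = 1·16 = 16 (Pollak)
One tuple (1,2,3) → sorted (1,2,3): b_i ≤ i ∀i, a PF.

16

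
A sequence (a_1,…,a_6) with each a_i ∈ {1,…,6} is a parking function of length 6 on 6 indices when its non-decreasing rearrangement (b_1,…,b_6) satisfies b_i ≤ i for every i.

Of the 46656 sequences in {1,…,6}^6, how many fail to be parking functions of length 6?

#PF = (6−6+1)·(6+1)^(6−1) = 1·16807 = 16807 [KW]
Check (2,6,3,6,1,5) → sorted (1,2,3,5,6,6): b_4=5>4, not a PF.
Total 46656; non-PF = 46656−16807 = 29849

29849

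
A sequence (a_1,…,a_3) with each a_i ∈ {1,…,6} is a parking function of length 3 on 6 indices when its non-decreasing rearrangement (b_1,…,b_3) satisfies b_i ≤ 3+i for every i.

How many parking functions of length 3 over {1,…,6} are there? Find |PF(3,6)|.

|PF| = (6−3+1)·(6+1)^(3−1) = 4·49 = 196 [KW]
E.g. (2,1,4) → sorted (1,2,4): b_i ≤ 3+i ∀i, a PF.

196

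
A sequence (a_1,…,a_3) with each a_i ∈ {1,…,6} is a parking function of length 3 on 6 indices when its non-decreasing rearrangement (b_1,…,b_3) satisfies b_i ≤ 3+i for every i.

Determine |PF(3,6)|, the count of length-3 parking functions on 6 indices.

|PF(3,6)| = (6+1−3)·(6+1)^{3−1} = 4 · 49 = 196 (Konheim–Weiss)
E.g. (5,6,4) → sorted (4,5,6): b_i ≤ 3+i ∀i, a PF.

196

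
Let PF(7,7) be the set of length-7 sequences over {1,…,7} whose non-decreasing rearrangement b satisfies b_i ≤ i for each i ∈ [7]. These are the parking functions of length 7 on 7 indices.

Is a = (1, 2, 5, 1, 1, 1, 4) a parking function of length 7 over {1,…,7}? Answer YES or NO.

YES

Rearranged: b = (1, 1, 1, 1, 2, 4, 5).
  b_1=1 ≤ 1
  b_2=1 ≤ 2
  b_3=1 ≤ 3
  b_4=1 ≤ 4
  b_5=2 ≤ 5
  b_6=4 ≤ 6
  b_7=5 ≤ 7
All bounds hold ⇒ YES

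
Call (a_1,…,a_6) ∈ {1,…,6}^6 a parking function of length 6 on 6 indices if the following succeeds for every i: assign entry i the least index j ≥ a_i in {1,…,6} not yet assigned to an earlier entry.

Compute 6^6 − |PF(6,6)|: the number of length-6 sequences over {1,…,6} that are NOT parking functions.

29849

Count = (7−6)·7^(6−1) = 1·16807 = 16807
E.g. (2,6,6,6,5,5) → sorted (2,5,5,6,6,6): b_1=2>1, not a PF.
6^6 − 16807 = 46656 − 16807 = 29849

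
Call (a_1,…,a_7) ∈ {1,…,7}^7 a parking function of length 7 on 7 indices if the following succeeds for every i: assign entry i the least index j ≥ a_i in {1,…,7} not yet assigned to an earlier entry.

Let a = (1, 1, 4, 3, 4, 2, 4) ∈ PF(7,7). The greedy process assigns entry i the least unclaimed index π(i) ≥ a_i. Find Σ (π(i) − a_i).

9

Σπ = 7·8/2 = 28 (π permutes [7]); Σa = 1+1+4+3+4+2+4 = 19; disp = 28−19 = 9.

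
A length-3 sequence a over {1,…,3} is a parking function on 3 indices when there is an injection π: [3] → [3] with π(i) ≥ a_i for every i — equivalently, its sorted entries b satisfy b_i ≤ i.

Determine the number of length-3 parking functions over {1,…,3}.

Count = (3−3+1)·(3+1)^(3−1) = 1·16 = 16 [KW]
One tuple (3,1,2) → sorted (1,2,3): b_i ≤ i ∀i, a PF.

16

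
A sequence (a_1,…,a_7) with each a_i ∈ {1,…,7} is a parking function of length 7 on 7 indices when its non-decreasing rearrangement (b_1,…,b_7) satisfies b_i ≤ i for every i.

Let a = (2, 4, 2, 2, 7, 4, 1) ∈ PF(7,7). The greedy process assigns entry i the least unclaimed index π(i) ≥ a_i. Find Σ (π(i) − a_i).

6

Σπ = 28 ({1..7} each once); Σa = 2+4+2+2+7+4+1 = 22; disp = 28−22 = 6.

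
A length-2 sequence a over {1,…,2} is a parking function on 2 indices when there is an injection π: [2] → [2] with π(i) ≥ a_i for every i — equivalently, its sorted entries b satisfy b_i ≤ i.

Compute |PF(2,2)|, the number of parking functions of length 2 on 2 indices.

|PF| = 1·3^1 = 1×3 = 3 (Konheim–Weiss)
Example (1,1) → sorted (1,1): b_i ≤ i ∀i, a PF.

3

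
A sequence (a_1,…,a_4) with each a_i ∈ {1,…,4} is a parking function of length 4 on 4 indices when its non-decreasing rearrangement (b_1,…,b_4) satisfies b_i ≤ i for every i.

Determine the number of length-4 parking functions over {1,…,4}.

125

#PF = (4+1−4)·(4+1)^{4−1} = 1×125 = 125 (Pollak)
Check (2,3,1,1) → sorted (1,1,2,3): b_i ≤ i ∀i, a PF.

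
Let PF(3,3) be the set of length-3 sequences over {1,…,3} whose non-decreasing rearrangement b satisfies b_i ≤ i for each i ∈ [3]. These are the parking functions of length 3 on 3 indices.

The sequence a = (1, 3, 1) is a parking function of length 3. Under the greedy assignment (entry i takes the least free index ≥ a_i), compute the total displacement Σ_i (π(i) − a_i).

1

Σπ(i) = 1+…+3 = 6; Σa = 1+3+1 = 5; disp = 6−5 = 1.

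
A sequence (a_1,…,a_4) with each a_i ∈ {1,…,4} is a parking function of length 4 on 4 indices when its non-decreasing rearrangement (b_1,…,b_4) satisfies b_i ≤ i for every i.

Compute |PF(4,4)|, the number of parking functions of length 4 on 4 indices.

125

|PF(4,4)| = (5−4)·5^(4−1) = 1×125 = 125 (Pollak)
One tuple (3,1,3,1) → sorted (1,1,3,3): b_i ≤ i ∀i, a PF.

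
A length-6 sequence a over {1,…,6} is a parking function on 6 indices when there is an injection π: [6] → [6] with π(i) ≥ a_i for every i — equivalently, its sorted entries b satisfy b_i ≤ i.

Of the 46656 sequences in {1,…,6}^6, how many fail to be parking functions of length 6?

|PF| = (6−6+1)·(6+1)^(6−1) = 1·16807 = 16807
One tuple (4,6,3,6,5,3) → sorted (3,3,4,5,6,6): b_1=3>1, not a PF.
So 46656 − 16807 = 29849 fail.

29849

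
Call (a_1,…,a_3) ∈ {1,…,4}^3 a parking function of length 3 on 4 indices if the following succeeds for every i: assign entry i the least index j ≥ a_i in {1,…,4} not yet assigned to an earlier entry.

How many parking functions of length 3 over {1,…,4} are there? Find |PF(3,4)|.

50

|PF| = (5−3)·5^(3−1) = 2·25 = 50 (Konheim–Weiss)
One tuple (4,2,3) → sorted (2,3,4): b_i ≤ 1+i ∀i, a PF.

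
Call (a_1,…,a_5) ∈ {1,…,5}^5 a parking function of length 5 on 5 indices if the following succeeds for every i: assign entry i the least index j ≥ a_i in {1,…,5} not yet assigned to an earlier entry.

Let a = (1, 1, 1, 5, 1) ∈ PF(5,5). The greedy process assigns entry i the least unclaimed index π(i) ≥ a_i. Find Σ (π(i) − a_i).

Σπ(i) = 1+…+5 = 15; Σa = 1+1+1+5+1 = 9; disp = 15−9 = 6.

6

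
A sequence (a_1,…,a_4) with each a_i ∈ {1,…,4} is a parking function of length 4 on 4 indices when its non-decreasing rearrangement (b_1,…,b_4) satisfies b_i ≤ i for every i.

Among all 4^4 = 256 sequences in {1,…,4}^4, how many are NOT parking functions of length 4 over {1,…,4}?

131

|PF(4,4)| = (4−4+1)·(4+1)^(4−1) = 1 · 125 = 125 [KW]
Check (4,2,3,3) → sorted (2,3,3,4): b_1=2>1, not a PF.
Total 256; non-PF = 256−125 = 131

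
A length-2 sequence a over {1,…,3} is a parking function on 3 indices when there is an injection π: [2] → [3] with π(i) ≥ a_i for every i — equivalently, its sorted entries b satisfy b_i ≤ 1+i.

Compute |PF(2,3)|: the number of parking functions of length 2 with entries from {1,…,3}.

Count = 2·4^1 = 2 · 4 = 8 (Pollak)
Example (2,2) → sorted (2,2): b_i ≤ 1+i ∀i, a PF.

8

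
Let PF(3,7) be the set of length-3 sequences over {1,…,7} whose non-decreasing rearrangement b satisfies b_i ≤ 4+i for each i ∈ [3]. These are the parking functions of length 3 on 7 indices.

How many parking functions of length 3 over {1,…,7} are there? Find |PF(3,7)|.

320

|PF(3,7)| = (8−3)·8^(3−1) = 5 · 64 = 320 (Konheim–Weiss)
Check (3,6,3) → sorted (3,3,6): b_i ≤ 4+i ∀i, a PF.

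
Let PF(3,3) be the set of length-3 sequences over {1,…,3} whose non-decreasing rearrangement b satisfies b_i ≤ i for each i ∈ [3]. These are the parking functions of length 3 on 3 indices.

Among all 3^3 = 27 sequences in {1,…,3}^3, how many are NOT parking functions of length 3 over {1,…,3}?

11

|PF| = (3−3+1)·(3+1)^(3−1) = 1·16 = 16 (Pollak)
E.g. (2,2,3) → sorted (2,2,3): b_1=2>1, not a PF.
Total 27; non-PF = 27−16 = 11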